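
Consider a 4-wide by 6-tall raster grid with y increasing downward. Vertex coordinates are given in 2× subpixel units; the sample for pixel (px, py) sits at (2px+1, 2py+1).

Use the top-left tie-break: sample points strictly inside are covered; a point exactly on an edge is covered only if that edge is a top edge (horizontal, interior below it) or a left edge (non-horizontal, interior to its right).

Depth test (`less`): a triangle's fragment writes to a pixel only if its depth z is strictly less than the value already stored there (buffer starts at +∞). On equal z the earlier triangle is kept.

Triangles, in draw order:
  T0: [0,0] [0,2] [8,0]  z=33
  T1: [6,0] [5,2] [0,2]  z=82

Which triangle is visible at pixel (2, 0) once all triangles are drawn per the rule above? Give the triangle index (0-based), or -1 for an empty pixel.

T0:
  2·area = 16  (B↔C swapped to make it positive)
  edge (0, 0)→(8, 0): d=(8,0) top-left  bias=+0
  edge (8, 0)→(0, 2): d=(-8,2) right/bottom  bias=-1
  edge (0, 2)→(0, 0): d=(0,-2) top-left  bias=+0
    (0,0)@(1, 1): e=[8,6,2] → █
    (1,0)@(3, 1): e=[8,2,6] → █
    (2,0)@(5, 1): e=[8,-2,10] → ·
    (0,1)@(1, 3): e=[24,-10,2] → ·
    (1,1)@(3, 3): e=[24,-14,6] → ·
  covered (2 px):
    █ █ · ·
    · · · ·
    · · · ·
    · · · ·
    · · · ·
    · · · ·
T1:
  2·area = 10
  edge (6, 0)→(5, 2): d=(-1,2) right/bottom  bias=-1
  edge (5, 2)→(0, 2): d=(-5,0) right/bottom  bias=-1
  edge (0, 2)→(6, 0): d=(6,-2) top-left  bias=+0
    (1,0)@(3, 1): e=[5,5,0] → █  [on edge]
    (2,0)@(5, 1): e=[1,5,4] → █
    (3,0)@(7, 1): e=[-3,5,8] → ·
    (1,1)@(3, 3): e=[3,-5,12] → ·
    (2,1)@(5, 3): e=[-1,-5,16] → ·
  covered (2 px):
    · █ █ ·
    · · · ·
    · · · ·
    · · · ·
    · · · ·
    · · · ·

Z-buffer (winner per pixel, '.' = empty):
  0 0 1 .
  . . . .
  . . . .
  . . . .
  . . . .
  . . . .

Answer: 1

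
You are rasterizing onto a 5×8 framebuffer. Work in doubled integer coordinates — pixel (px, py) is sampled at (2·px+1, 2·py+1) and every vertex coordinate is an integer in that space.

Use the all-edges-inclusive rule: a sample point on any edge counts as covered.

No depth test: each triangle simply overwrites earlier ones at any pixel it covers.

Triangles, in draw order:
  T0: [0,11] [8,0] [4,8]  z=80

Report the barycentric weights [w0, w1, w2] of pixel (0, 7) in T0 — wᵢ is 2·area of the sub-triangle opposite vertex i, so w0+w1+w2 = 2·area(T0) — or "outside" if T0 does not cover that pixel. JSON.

T0:
  2·area = 20
  edge (0, 11)→(8, 0): d=(8,-11) inclusive
  edge (8, 0)→(4, 8): d=(-4,8) inclusive
  edge (4, 8)→(0, 11): d=(-4,3) inclusive
    (2,2)@(5, 5): e=[7,4,9] → █
    (3,2)@(7, 5): e=[29,-12,3] → ·
    (1,3)@(3, 7): e=[1,12,7] → █
    (2,3)@(5, 7): e=[23,-4,1] → ·
    (1,4)@(3, 9): e=[17,4,-1] → ·
  covered (2 px):
    · · · · ·
    · · · · ·
    · · █ · ·
    · █ · · ·
    · · · · ·
    · · · · ·
    · · · · ·
    · · · · ·

Result: "outside"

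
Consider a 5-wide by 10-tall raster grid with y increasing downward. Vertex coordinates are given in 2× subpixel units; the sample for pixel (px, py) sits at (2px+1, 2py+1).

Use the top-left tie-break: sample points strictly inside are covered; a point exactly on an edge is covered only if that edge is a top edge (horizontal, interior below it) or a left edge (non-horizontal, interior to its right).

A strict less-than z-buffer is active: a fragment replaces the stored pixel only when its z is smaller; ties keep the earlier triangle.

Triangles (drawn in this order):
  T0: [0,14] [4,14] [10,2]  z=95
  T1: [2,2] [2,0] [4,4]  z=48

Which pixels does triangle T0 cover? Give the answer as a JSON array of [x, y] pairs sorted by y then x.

T0:
  2·area = 48  (B↔C swapped to make it positive)
  edge (0, 14)→(10, 2): d=(10,-12) top-left  bias=+0
  edge (10, 2)→(4, 14): d=(-6,12) right/bottom  bias=-1
  edge (4, 14)→(0, 14): d=(-4,0) right/bottom  bias=-1
    (3,3)@(7, 7): e=[14,6,28] → X
    (4,3)@(9, 7): e=[38,-18,28] → .
    (2,4)@(5, 9): e=[10,18,20] → X
    (3,4)@(7, 9): e=[34,-6,20] → .
    (1,5)@(3, 11): e=[6,30,12] → X
    (3,5)@(7, 11): e=[54,-18,12] → .
    (0,6)@(1, 13): e=[2,42,4] → X
    (2,6)@(5, 13): e=[50,-6,4] → .
    (0,7)@(1, 15): e=[22,30,-4] → .
    (1,7)@(3, 15): e=[46,6,-4] → .
  covered (6 px):
    . . . . .
    . . . . .
    . . . . .
    . . . X .
    . . X . .
    . X X . .
    X X . . .
    . . . . .
    . . . . .
    . . . . .
T1:
  2·area = 4
  edge (2, 2)→(2, 0): d=(0,-2) top-left  bias=+0
  edge (2, 0)→(4, 4): d=(2,4) right/bottom  bias=-1
  edge (4, 4)→(2, 2): d=(-2,-2) top-left  bias=+0
    (0,0)@(1, 1): e=[-2,6,0] → .  [on edge]
    (1,1)@(3, 3): e=[2,2,0] → X  [on edge]
    (2,1)@(5, 3): e=[6,-6,4] → .
    (1,2)@(3, 5): e=[2,6,-4] → .
    (2,2)@(5, 5): e=[6,-2,0] → .  [on edge]
    (3,3)@(7, 7): e=[10,-6,0] → .  [on edge]
    (4,4)@(9, 9): e=[14,-10,0] → .  [on edge]
  covered (1 px):
    . . . . .
    . X . . .
    . . . . .
    . . . . .
    . . . . .
    . . . . .
    . . . . .
    . . . . .
    . . . . .
    . . . . .

Final: [[3,3],[2,4],[1,5],[2,5],[0,6],[1,6]]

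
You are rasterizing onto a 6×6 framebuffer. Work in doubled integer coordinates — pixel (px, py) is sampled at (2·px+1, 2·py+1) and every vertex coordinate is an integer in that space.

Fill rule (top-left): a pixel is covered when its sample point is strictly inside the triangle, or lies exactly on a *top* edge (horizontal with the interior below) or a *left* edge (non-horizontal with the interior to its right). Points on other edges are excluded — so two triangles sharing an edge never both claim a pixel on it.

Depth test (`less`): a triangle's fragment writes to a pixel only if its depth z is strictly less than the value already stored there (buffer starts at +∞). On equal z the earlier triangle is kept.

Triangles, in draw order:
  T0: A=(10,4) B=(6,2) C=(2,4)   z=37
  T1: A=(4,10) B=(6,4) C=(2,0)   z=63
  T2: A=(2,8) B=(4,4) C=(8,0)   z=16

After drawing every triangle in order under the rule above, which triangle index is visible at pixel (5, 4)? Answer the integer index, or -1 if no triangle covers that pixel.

T0:
  2·area = 16  (B↔C swapped to make it positive)
  edge (10, 4)→(2, 4): d=(-8,0) right/bottom  bias=-1
  edge (2, 4)→(6, 2): d=(4,-2) top-left  bias=+0
  edge (6, 2)→(10, 4): d=(4,2) right/bottom  bias=-1
    (2,1)@(5, 3): e=[8,2,6] → #
    (3,1)@(7, 3): e=[8,6,2] → #
    (4,1)@(9, 3): e=[8,10,-2] → ·
    (2,2)@(5, 5): e=[-8,10,14] → ·
    (3,2)@(7, 5): e=[-8,14,10] → ·
  covered (2 px):
    · · · · · ·
    · · # # · ·
    · · · · · ·
    · · · · · ·
    · · · · · ·
    · · · · · ·
T1:
  2·area = 32  (B↔C swapped to make it positive)
  edge (4, 10)→(2, 0): d=(-2,-10) top-left  bias=+0
  edge (2, 0)→(6, 4): d=(4,4) right/bottom  bias=-1
  edge (6, 4)→(4, 10): d=(-2,6) right/bottom  bias=-1
    (1,0)@(3, 1): e=[8,0,24] → ·  [on edge]
    (3,0)@(7, 1): e=[48,-16,0] → ·  [on edge]
    (1,1)@(3, 3): e=[4,8,20] → #
    (2,1)@(5, 3): e=[24,0,8] → ·  [on edge]
    (1,2)@(3, 5): e=[0,16,16] → #  [on edge]
    (2,2)@(5, 5): e=[20,8,4] → #
    (3,2)@(7, 5): e=[40,0,-8] → ·  [on edge]
    (1,3)@(3, 7): e=[-4,24,12] → ·
    (2,3)@(5, 7): e=[16,16,0] → ·  [on edge]
    (4,3)@(9, 7): e=[56,0,-24] → ·  [on edge]
    (5,4)@(11, 9): e=[72,0,-40] → ·  [on edge]
  covered (3 px):
    · · · · · ·
    · # · · · ·
    · # # · · ·
    · · · · · ·
    · · · · · ·
    · · · · · ·
T2:
  2·area = 8
  edge (2, 8)→(4, 4): d=(2,-4) top-left  bias=+0
  edge (4, 4)→(8, 0): d=(4,-4) top-left  bias=+0
  edge (8, 0)→(2, 8): d=(-6,8) right/bottom  bias=-1
    (3,0)@(7, 1): e=[6,0,2] → #  [on edge]
    (4,0)@(9, 1): e=[14,8,-14] → ·
    (2,1)@(5, 3): e=[2,0,6] → #  [on edge]
    (3,1)@(7, 3): e=[10,8,-10] → ·
    (1,2)@(3, 5): e=[-2,0,10] → ·  [on edge]
    (2,2)@(5, 5): e=[6,8,-6] → ·
    (0,3)@(1, 7): e=[-6,0,14] → ·  [on edge]
  covered (2 px):
    · · · # · ·
    · · # · · ·
    · · · · · ·
    · · · · · ·
    · · · · · ·
    · · · · · ·

Z-buffer (winner per pixel, '.' = empty):
  . . . 2 . .
  . 1 2 0 . .
  . 1 1 . . .
  . . . . . .
  . . . . . .
  . . . . . .

Final: -1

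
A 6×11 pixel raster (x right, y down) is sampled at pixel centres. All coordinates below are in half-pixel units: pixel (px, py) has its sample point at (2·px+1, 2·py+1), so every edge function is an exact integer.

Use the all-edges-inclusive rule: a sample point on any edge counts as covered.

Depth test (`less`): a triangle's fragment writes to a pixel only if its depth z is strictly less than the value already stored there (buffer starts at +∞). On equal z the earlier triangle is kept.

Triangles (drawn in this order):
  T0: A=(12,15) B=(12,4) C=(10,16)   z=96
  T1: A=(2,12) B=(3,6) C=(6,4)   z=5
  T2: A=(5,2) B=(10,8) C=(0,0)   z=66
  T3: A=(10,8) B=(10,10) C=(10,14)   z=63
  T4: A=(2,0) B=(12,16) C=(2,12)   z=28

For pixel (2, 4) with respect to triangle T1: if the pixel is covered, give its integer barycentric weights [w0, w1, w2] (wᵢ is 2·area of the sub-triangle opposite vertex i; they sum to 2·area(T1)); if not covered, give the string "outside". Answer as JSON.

T0:
  2·area = 22  (B↔C swapped to make it positive)
  edge (12, 15)→(10, 16): d=(-2,1) inclusive
  edge (10, 16)→(12, 4): d=(2,-12) inclusive
  edge (12, 4)→(12, 15): d=(0,11) inclusive
    (5,5)@(11, 11): e=[9,2,11] → #
    (5,6)@(11, 13): e=[5,6,11] → #
    (5,7)@(11, 15): e=[1,10,11] → #
    (5,8)@(11, 17): e=[-3,14,11] → ·
  covered (3 px):
    · · · · · ·
    · · · · · ·
    · · · · · ·
    · · · · · ·
    · · · · · ·
    · · · · · #
    · · · · · #
    · · · · · #
    · · · · · ·
    · · · · · ·
    · · · · · ·
T1:
  2·area = 16
  edge (2, 12)→(3, 6): d=(1,-6) inclusive
  edge (3, 6)→(6, 4): d=(3,-2) inclusive
  edge (6, 4)→(2, 12): d=(-4,8) inclusive
    (2,2)@(5, 5): e=[11,1,4] → #
    (3,2)@(7, 5): e=[23,5,-12] → ·
    (1,3)@(3, 7): e=[1,3,12] → #
    (2,3)@(5, 7): e=[13,7,-4] → ·
    (1,4)@(3, 9): e=[3,9,4] → #
    (2,4)@(5, 9): e=[15,13,-12] → ·
    (1,5)@(3, 11): e=[5,15,-4] → ·
  covered (3 px):
    · · · · · ·
    · · · · · ·
    · · # · · ·
    · # · · · ·
    · # · · · ·
    · · · · · ·
    · · · · · ·
    · · · · · ·
    · · · · · ·
    · · · · · ·
    · · · · · ·
T2:
  2·area = 20
  edge (5, 2)→(10, 8): d=(5,6) inclusive
  edge (10, 8)→(0, 0): d=(-10,-8) inclusive
  edge (0, 0)→(5, 2): d=(5,2) inclusive
    (2,1)@(5, 3): e=[5,10,5] → #
    (3,1)@(7, 3): e=[-7,26,1] → ·
    (2,2)@(5, 5): e=[15,-10,15] → ·
    (3,2)@(7, 5): e=[3,6,11] → #
    (4,2)@(9, 5): e=[-9,22,7] → ·
    (3,3)@(7, 7): e=[13,-14,21] → ·
    (4,3)@(9, 7): e=[1,2,17] → #
    (5,3)@(11, 7): e=[-11,18,13] → ·
    (4,4)@(9, 9): e=[11,-18,27] → ·
  covered (3 px):
    · · · · · ·
    · · # · · ·
    · · · # · ·
    · · · · # ·
    · · · · · ·
    · · · · · ·
    · · · · · ·
    · · · · · ·
    · · · · · ·
    · · · · · ·
    · · · · · ·
T3:
  degenerate (2·area = 0) — covers nothing
T4:
  2·area = 120
  edge (2, 0)→(12, 16): d=(10,16) inclusive
  edge (12, 16)→(2, 12): d=(-10,-4) inclusive
  edge (2, 12)→(2, 0): d=(0,-12) inclusive
    (1,1)@(3, 3): e=[14,94,12] → #
    (2,1)@(5, 3): e=[-18,102,36] → ·
    (1,2)@(3, 5): e=[34,74,12] → #
    (2,2)@(5, 5): e=[2,82,36] → #
    (3,2)@(7, 5): e=[-30,90,60] → ·
    (1,3)@(3, 7): e=[54,54,12] → #
    (3,3)@(7, 7): e=[-10,70,60] → ·
    (1,4)@(3, 9): e=[74,34,12] → #
    (3,4)@(7, 9): e=[10,50,60] → #
    (4,4)@(9, 9): e=[-22,58,84] → ·
    (1,5)@(3, 11): e=[94,14,12] → #
    (4,5)@(9, 11): e=[-2,38,84] → ·
  covered (15 px):
    · · · · · ·
    · # · · · ·
    · # # · · ·
    · # # · · ·
    · # # # · ·
    · # # # · ·
    · · # # # ·
    · · · · · #
    · · · · · ·
    · · · · · ·
    · · · · · ·

Answer: "outside"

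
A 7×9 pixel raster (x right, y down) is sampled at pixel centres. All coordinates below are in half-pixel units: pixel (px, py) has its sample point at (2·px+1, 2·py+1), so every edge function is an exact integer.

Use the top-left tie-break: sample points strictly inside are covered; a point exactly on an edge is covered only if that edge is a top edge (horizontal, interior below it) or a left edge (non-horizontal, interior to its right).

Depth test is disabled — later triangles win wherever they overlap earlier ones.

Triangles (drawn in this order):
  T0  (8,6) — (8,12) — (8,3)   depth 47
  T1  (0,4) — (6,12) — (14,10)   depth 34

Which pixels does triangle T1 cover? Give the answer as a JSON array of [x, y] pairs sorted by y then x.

T0:
  degenerate (2·area = 0) — covers nothing
T1:
  2·area = 76  (B↔C swapped to make it positive)
  edge (0, 4)→(14, 10): d=(14,6) right/bottom  bias=-1
  edge (14, 10)→(6, 12): d=(-8,2) right/bottom  bias=-1
  edge (6, 12)→(0, 4): d=(-6,-8) top-left  bias=+0
    (0,2)@(1, 5): e=[8,66,2] → #
    (1,2)@(3, 5): e=[-4,62,18] → ·
    (0,3)@(1, 7): e=[36,50,-10] → ·
    (1,3)@(3, 7): e=[24,46,6] → #
    (2,3)@(5, 7): e=[12,42,22] → #
    (3,3)@(7, 7): e=[0,38,38] → ·  [on edge]
    (1,4)@(3, 9): e=[52,30,-6] → ·
    (2,4)@(5, 9): e=[40,26,10] → #
    (3,4)@(7, 9): e=[28,22,26] → #
    (4,4)@(9, 9): e=[16,18,42] → #
    (5,4)@(11, 9): e=[4,14,58] → #
    (6,4)@(13, 9): e=[-8,10,74] → ·
  covered (9 px):
    · · · · · · ·
    · · · · · · ·
    # · · · · · ·
    · # # · · · ·
    · · # # # # ·
    · · · # # · ·
    · · · · · · ·
    · · · · · · ·
    · · · · · · ·

Final: [[0,2],[1,3],[2,3],[2,4],[3,4],[4,4],[5,4],[3,5],[4,5]]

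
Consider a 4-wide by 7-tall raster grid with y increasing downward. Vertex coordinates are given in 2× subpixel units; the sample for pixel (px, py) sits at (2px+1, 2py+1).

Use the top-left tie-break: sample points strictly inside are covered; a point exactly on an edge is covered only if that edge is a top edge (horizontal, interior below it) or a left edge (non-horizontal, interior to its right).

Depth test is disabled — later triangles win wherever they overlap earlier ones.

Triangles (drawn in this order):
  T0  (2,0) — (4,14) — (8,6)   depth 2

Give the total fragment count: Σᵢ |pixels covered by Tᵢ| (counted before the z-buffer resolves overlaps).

T0:
  2·area = 72  (B↔C swapped to make it positive)
  edge (2, 0)→(8, 6): d=(6,6) right/bottom  bias=-1
  edge (8, 6)→(4, 14): d=(-4,8) right/bottom  bias=-1
  edge (4, 14)→(2, 0): d=(-2,-14) top-left  bias=+0
    (1,0)@(3, 1): e=[0,60,12] → ·  [on edge]
    (1,1)@(3, 3): e=[12,52,8] → #
    (2,1)@(5, 3): e=[0,36,36] → ·  [on edge]
    (1,2)@(3, 5): e=[24,44,4] → #
    (2,2)@(5, 5): e=[12,28,32] → #
    (3,2)@(7, 5): e=[0,12,60] → ·  [on edge]
    (1,3)@(3, 7): e=[36,36,0] → #  [on edge]
    (3,3)@(7, 7): e=[12,4,56] → #
    (1,4)@(3, 9): e=[48,28,-4] → ·
    (2,4)@(5, 9): e=[36,12,24] → #
    (3,4)@(7, 9): e=[24,-4,52] → ·
    (2,5)@(5, 11): e=[48,4,20] → #
  covered (8 px):
    · · · ·
    · # · ·
    · # # ·
    · # # #
    · · # ·
    · · # ·
    · · · ·

Final: 8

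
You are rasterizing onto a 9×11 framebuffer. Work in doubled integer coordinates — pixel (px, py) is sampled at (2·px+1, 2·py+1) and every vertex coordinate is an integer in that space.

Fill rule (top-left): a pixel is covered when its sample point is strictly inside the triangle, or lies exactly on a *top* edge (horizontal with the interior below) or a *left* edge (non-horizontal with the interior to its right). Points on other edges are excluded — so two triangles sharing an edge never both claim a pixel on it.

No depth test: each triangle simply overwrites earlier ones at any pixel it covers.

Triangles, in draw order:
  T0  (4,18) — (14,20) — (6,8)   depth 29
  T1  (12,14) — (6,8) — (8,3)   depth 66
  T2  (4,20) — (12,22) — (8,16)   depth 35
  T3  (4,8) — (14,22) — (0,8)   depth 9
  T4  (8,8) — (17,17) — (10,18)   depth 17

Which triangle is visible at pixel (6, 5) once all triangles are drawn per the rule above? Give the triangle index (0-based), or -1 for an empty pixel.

T0:
  2·area = 104  (B↔C swapped to make it positive)
  edge (4, 18)→(6, 8): d=(2,-10) top-left  bias=+0
  edge (6, 8)→(14, 20): d=(8,12) right/bottom  bias=-1
  edge (14, 20)→(4, 18): d=(-10,-2) top-left  bias=+0
    (3,1)@(7, 3): e=[0,-52,156] → ·  [on edge]
    (3,5)@(7, 11): e=[16,12,76] → █
    (4,5)@(9, 11): e=[36,-12,80] → ·
    (2,6)@(5, 13): e=[0,52,52] → █  [on edge]
    (4,6)@(9, 13): e=[40,4,60] → █
    (5,6)@(11, 13): e=[60,-20,64] → ·
    (2,7)@(5, 15): e=[4,68,32] → █
    (5,7)@(11, 15): e=[64,-4,44] → ·
    (2,8)@(5, 17): e=[8,84,12] → █
    (5,8)@(11, 17): e=[68,12,24] → █
    (6,8)@(13, 17): e=[88,-12,28] → ·
    (2,9)@(5, 19): e=[12,100,-8] → ·
    (4,9)@(9, 19): e=[52,52,0] → █  [on edge]
  covered (14 px):
    · · · · · · · · ·
    · · · · · · · · ·
    · · · · · · · · ·
    · · · · · · · · ·
    · · · · · · · · ·
    · · · █ · · · · ·
    · · █ █ █ · · · ·
    · · █ █ █ · · · ·
    · · █ █ █ █ · · ·
    · · · · █ █ █ · ·
    · · · · · · · · ·
T1:
  2·area = 42
  edge (12, 14)→(6, 8): d=(-6,-6) top-left  bias=+0
  edge (6, 8)→(8, 3): d=(2,-5) top-left  bias=+0
  edge (8, 3)→(12, 14): d=(4,11) right/bottom  bias=-1
    (0,1)@(1, 3): e=[0,-35,77] → ·  [on edge]
    (1,2)@(3, 5): e=[0,-21,63] → ·  [on edge]
    (2,3)@(5, 7): e=[0,-7,49] → ·  [on edge]
    (3,3)@(7, 7): e=[12,3,27] → █
    (4,3)@(9, 7): e=[24,13,5] → █
    (5,3)@(11, 7): e=[36,23,-17] → ·
    (3,4)@(7, 9): e=[0,7,35] → █  [on edge]
    (5,4)@(11, 9): e=[24,27,-9] → ·
    (3,5)@(7, 11): e=[-12,11,43] → ·
    (4,5)@(9, 11): e=[0,21,21] → █  [on edge]
    (5,5)@(11, 11): e=[12,31,-1] → ·
    (4,6)@(9, 13): e=[-12,25,29] → ·
    (5,6)@(11, 13): e=[0,35,7] → █  [on edge]
    (6,7)@(13, 15): e=[0,49,-7] → ·  [on edge]
    (7,8)@(15, 17): e=[0,63,-21] → ·  [on edge]
    (8,9)@(17, 19): e=[0,77,-35] → ·  [on edge]
  covered (6 px):
    · · · · · · · · ·
    · · · · · · · · ·
    · · · · · · · · ·
    · · · █ █ · · · ·
    · · · █ █ · · · ·
    · · · · █ · · · ·
    · · · · · █ · · ·
    · · · · · · · · ·
    · · · · · · · · ·
    · · · · · · · · ·
    · · · · · · · · ·
T2:
  2·area = 40  (B↔C swapped to make it positive)
  edge (4, 20)→(8, 16): d=(4,-4) top-left  bias=+0
  edge (8, 16)→(12, 22): d=(4,6) right/bottom  bias=-1
  edge (12, 22)→(4, 20): d=(-8,-2) top-left  bias=+0
    (8,3)@(17, 7): e=[0,-90,130] → ·  [on edge]
    (7,4)@(15, 9): e=[0,-70,110] → ·  [on edge]
    (6,5)@(13, 11): e=[0,-50,90] → ·  [on edge]
    (5,6)@(11, 13): e=[0,-30,70] → ·  [on edge]
    (4,7)@(9, 15): e=[0,-10,50] → ·  [on edge]
    (3,8)@(7, 17): e=[0,10,30] → █  [on edge]
    (4,8)@(9, 17): e=[8,-2,34] → ·
    (2,9)@(5, 19): e=[0,30,10] → █  [on edge]
    (4,9)@(9, 19): e=[16,6,18] → █
    (5,9)@(11, 19): e=[24,-6,22] → ·
    (1,10)@(3, 21): e=[0,50,-10] → ·  [on edge]
    (2,10)@(5, 21): e=[8,38,-6] → ·
  covered (6 px):
    · · · · · · · · ·
    · · · · · · · · ·
    · · · · · · · · ·
    · · · · · · · · ·
    · · · · · · · · ·
    · · · · · · · · ·
    · · · · · · · · ·
    · · · · · · · · ·
    · · · █ · · · · ·
    · · █ █ █ · · · ·
    · · · · █ █ · · ·
T3:
  2·area = 56
  edge (4, 8)→(14, 22): d=(10,14) right/bottom  bias=-1
  edge (14, 22)→(0, 8): d=(-14,-14) top-left  bias=+0
  edge (0, 8)→(4, 8): d=(4,0) top-left  bias=+0
    (0,4)@(1, 9): e=[52,0,4] → █  [on edge]
    (1,4)@(3, 9): e=[24,28,4] → █
    (2,4)@(5, 9): e=[-4,56,4] → ·
    (0,5)@(1, 11): e=[72,-28,12] → ·
    (1,5)@(3, 11): e=[44,0,12] → █  [on edge]
    (2,5)@(5, 11): e=[16,28,12] → █
    (3,5)@(7, 11): e=[-12,56,12] → ·
    (1,6)@(3, 13): e=[64,-28,20] → ·
    (2,6)@(5, 13): e=[36,0,20] → █  [on edge]
    (3,6)@(7, 13): e=[8,28,20] → █
    (4,6)@(9, 13): e=[-20,56,20] → ·
    (2,7)@(5, 15): e=[56,-28,28] → ·
    (3,7)@(7, 15): e=[28,0,28] → █  [on edge]
    (4,7)@(9, 15): e=[0,28,28] → ·  [on edge]
    (4,8)@(9, 17): e=[20,0,36] → █  [on edge]
    (5,9)@(11, 19): e=[12,0,44] → █  [on edge]
    (6,10)@(13, 21): e=[4,0,52] → █  [on edge]
  covered (10 px):
    · · · · · · · · ·
    · · · · · · · · ·
    · · · · · · · · ·
    · · · · · · · · ·
    █ █ · · · · · · ·
    · █ █ · · · · · ·
    · · █ █ · · · · ·
    · · · █ · · · · ·
    · · · · █ · · · ·
    · · · · · █ · · ·
    · · · · · · █ · ·
T4:
  2·area = 72
  edge (8, 8)→(17, 17): d=(9,9) right/bottom  bias=-1
  edge (17, 17)→(10, 18): d=(-7,1) right/bottom  bias=-1
  edge (10, 18)→(8, 8): d=(-2,-10) top-left  bias=+0
    (0,0)@(1, 1): e=[0,128,-56] → ·  [on edge]
    (1,1)@(3, 3): e=[0,112,-40] → ·  [on edge]
    (3,1)@(7, 3): e=[-36,108,0] → ·  [on edge]
    (2,2)@(5, 5): e=[0,96,-24] → ·  [on edge]
    (3,3)@(7, 7): e=[0,80,-8] → ·  [on edge]
    (4,4)@(9, 9): e=[0,64,8] → ·  [on edge]
    (4,5)@(9, 11): e=[18,50,4] → █
    (5,5)@(11, 11): e=[0,48,24] → ·  [on edge]
    (4,6)@(9, 13): e=[36,36,0] → █  [on edge]
    (5,6)@(11, 13): e=[18,34,20] → █
    (6,6)@(13, 13): e=[0,32,40] → ·  [on edge]
    (4,7)@(9, 15): e=[54,22,-4] → ·
    (7,7)@(15, 15): e=[0,16,56] → ·  [on edge]
    (8,8)@(17, 17): e=[0,0,72] → ·  [on edge]
    (1,9)@(3, 19): e=[144,0,-72] → ·  [on edge]
  covered (8 px):
    · · · · · · · · ·
    · · · · · · · · ·
    · · · · · · · · ·
    · · · · · · · · ·
    · · · · · · · · ·
    · · · · █ · · · ·
    · · · · █ █ · · ·
    · · · · · █ █ · ·
    · · · · · █ █ █ ·
    · · · · · · · · ·
    · · · · · · · · ·

Z-buffer (winner per pixel, '.' = empty):
  . . . . . . . . .
  . . . . . . . . .
  . . . . . . . . .
  . . . 1 1 . . . .
  3 3 . 1 1 . . . .
  . 3 3 0 4 . . . .
  . . 3 3 4 4 . . .
  . . 0 3 0 4 4 . .
  . . 0 2 3 4 4 4 .
  . . 2 2 2 3 0 . .
  . . . . 2 2 3 . .

Answer: -1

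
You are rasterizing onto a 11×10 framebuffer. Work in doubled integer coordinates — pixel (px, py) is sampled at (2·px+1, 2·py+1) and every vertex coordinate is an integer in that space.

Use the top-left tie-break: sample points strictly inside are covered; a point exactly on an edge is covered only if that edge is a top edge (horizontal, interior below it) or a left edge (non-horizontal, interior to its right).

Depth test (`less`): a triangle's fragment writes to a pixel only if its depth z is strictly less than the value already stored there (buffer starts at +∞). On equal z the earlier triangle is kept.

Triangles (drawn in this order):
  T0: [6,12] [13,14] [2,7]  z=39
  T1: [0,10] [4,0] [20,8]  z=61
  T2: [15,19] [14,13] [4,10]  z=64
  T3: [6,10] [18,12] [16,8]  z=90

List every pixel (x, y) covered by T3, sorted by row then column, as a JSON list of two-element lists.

T0:
  2·area = 27  (B↔C swapped to make it positive)
  edge (6, 12)→(2, 7): d=(-4,-5) top-left  bias=+0
  edge (2, 7)→(13, 14): d=(11,7) right/bottom  bias=-1
  edge (13, 14)→(6, 12): d=(-7,-2) top-left  bias=+0
    (2,4)@(5, 9): e=[7,1,19] → #
    (3,4)@(7, 9): e=[17,-13,23] → ·
    (2,5)@(5, 11): e=[-1,23,5] → ·
    (3,5)@(7, 11): e=[9,9,9] → #
    (4,5)@(9, 11): e=[19,-5,13] → ·
    (3,6)@(7, 13): e=[1,31,-5] → ·
    (5,6)@(11, 13): e=[21,3,3] → #
    (6,6)@(13, 13): e=[31,-11,7] → ·
    (5,7)@(11, 15): e=[13,25,-11] → ·
  covered (3 px):
    · · · · · · · · · · ·
    · · · · · · · · · · ·
    · · · · · · · · · · ·
    · · · · · · · · · · ·
    · · # · · · · · · · ·
    · · · # · · · · · · ·
    · · · · · # · · · · ·
    · · · · · · · · · · ·
    · · · · · · · · · · ·
    · · · · · · · · · · ·
T1:
  2·area = 192
  edge (0, 10)→(4, 0): d=(4,-10) top-left  bias=+0
  edge (4, 0)→(20, 8): d=(16,8) right/bottom  bias=-1
  edge (20, 8)→(0, 10): d=(-20,2) right/bottom  bias=-1
    (2,0)@(5, 1): e=[14,8,170] → #
    (3,0)@(7, 1): e=[34,-8,166] → ·
    (1,1)@(3, 3): e=[2,56,134] → #
    (3,1)@(7, 3): e=[42,24,126] → #
    (4,1)@(9, 3): e=[62,8,122] → #
    (5,1)@(11, 3): e=[82,-8,118] → ·
    (1,2)@(3, 5): e=[10,88,94] → #
    (5,2)@(11, 5): e=[90,24,78] → #
    (6,2)@(13, 5): e=[110,8,74] → #
    (7,2)@(15, 5): e=[130,-8,70] → ·
    (1,3)@(3, 7): e=[18,120,54] → #
    (7,3)@(15, 7): e=[138,24,30] → #
  covered (24 px):
    · · # · · · · · · · ·
    · # # # # · · · · · ·
    · # # # # # # · · · ·
    · # # # # # # # # · ·
    # # # # # · · · · · ·
    · · · · · · · · · · ·
    · · · · · · · · · · ·
    · · · · · · · · · · ·
    · · · · · · · · · · ·
    · · · · · · · · · · ·
T2:
  2·area = 57  (B↔C swapped to make it positive)
  edge (15, 19)→(4, 10): d=(-11,-9) top-left  bias=+0
  edge (4, 10)→(14, 13): d=(10,3) right/bottom  bias=-1
  edge (14, 13)→(15, 19): d=(1,6) right/bottom  bias=-1
    (6,3)@(13, 7): e=[114,-57,0] → ·  [on edge]
    (3,5)@(7, 11): e=[16,1,40] → #
    (4,5)@(9, 11): e=[34,-5,28] → ·
    (3,6)@(7, 13): e=[-6,21,42] → ·
    (4,6)@(9, 13): e=[12,15,30] → #
    (5,6)@(11, 13): e=[30,9,18] → #
    (6,6)@(13, 13): e=[48,3,6] → #
    (7,6)@(15, 13): e=[66,-3,-6] → ·
    (4,7)@(9, 15): e=[-10,35,32] → ·
    (5,7)@(11, 15): e=[8,29,20] → #
    (7,7)@(15, 15): e=[44,17,-4] → ·
    (5,8)@(11, 17): e=[-14,49,22] → ·
    (7,9)@(15, 19): e=[0,57,0] → ·  [on edge]
  covered (7 px):
    · · · · · · · · · · ·
    · · · · · · · · · · ·
    · · · · · · · · · · ·
    · · · · · · · · · · ·
    · · · · · · · · · · ·
    · · · # · · · · · · ·
    · · · · # # # · · · ·
    · · · · · # # · · · ·
    · · · · · · # · · · ·
    · · · · · · · · · · ·
T3:
  2·area = 44  (B↔C swapped to make it positive)
  edge (6, 10)→(16, 8): d=(10,-2) top-left  bias=+0
  edge (16, 8)→(18, 12): d=(2,4) right/bottom  bias=-1
  edge (18, 12)→(6, 10): d=(-12,-2) top-left  bias=+0
    (10,3)@(21, 7): e=[0,-22,66] → ·  [on edge]
    (5,4)@(11, 9): e=[0,22,22] → #  [on edge]
    (6,4)@(13, 9): e=[4,14,26] → #
    (7,4)@(15, 9): e=[8,6,30] → #
    (8,4)@(17, 9): e=[12,-2,34] → ·
    (0,5)@(1, 11): e=[0,66,-22] → ·  [on edge]
    (5,5)@(11, 11): e=[20,26,-2] → ·
    (6,5)@(13, 11): e=[24,18,2] → #
    (8,5)@(17, 11): e=[32,2,10] → #
    (9,5)@(19, 11): e=[36,-6,14] → ·
    (6,6)@(13, 13): e=[44,22,-22] → ·
    (7,6)@(15, 13): e=[48,14,-18] → ·
  covered (6 px):
    · · · · · · · · · · ·
    · · · · · · · · · · ·
    · · · · · · · · · · ·
    · · · · · · · · · · ·
    · · · · · # # # · · ·
    · · · · · · # # # · ·
    · · · · · · · · · · ·
    · · · · · · · · · · ·
    · · · · · · · · · · ·
    · · · · · · · · · · ·

Final: [[5,4],[6,4],[7,4],[6,5],[7,5],[8,5]]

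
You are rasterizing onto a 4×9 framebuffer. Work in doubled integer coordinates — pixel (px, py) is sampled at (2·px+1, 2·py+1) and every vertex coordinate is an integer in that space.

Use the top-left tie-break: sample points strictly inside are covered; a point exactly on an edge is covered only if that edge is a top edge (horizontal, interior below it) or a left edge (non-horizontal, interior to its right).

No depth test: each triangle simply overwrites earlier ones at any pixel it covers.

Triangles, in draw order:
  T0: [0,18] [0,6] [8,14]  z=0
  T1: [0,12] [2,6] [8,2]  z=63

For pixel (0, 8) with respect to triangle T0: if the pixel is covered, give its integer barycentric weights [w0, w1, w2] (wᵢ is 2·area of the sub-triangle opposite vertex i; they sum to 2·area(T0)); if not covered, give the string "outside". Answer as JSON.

T0:
  2·area = 96
  edge (0, 18)→(0, 6): d=(0,-12) top-left  bias=+0
  edge (0, 6)→(8, 14): d=(8,8) right/bottom  bias=-1
  edge (8, 14)→(0, 18): d=(-8,4) right/bottom  bias=-1
    (0,3)@(1, 7): e=[12,0,84] → .  [on edge]
    (0,4)@(1, 9): e=[12,16,68] → X
    (1,4)@(3, 9): e=[36,0,60] → .  [on edge]
    (0,5)@(1, 11): e=[12,32,52] → X
    (1,5)@(3, 11): e=[36,16,44] → X
    (2,5)@(5, 11): e=[60,0,36] → .  [on edge]
    (0,6)@(1, 13): e=[12,48,36] → X
    (2,6)@(5, 13): e=[60,16,20] → X
    (3,6)@(7, 13): e=[84,0,12] → .  [on edge]
    (0,7)@(1, 15): e=[12,64,20] → X
    (3,7)@(7, 15): e=[84,16,-4] → .
    (0,8)@(1, 17): e=[12,80,4] → X
  covered (10 px):
    . . . .
    . . . .
    . . . .
    . . . .
    X . . .
    X X . .
    X X X .
    X X X .
    X . . .
T1:
  2·area = 28
  edge (0, 12)→(2, 6): d=(2,-6) top-left  bias=+0
  edge (2, 6)→(8, 2): d=(6,-4) top-left  bias=+0
  edge (8, 2)→(0, 12): d=(-8,10) right/bottom  bias=-1
    (1,1)@(3, 3): e=[0,-14,42] → .  [on edge]
    (3,1)@(7, 3): e=[24,2,2] → X
    (2,2)@(5, 5): e=[16,6,6] → X
    (3,2)@(7, 5): e=[28,14,-14] → .
    (1,3)@(3, 7): e=[8,10,10] → X
    (2,3)@(5, 7): e=[20,18,-10] → .
    (0,4)@(1, 9): e=[0,14,14] → X  [on edge]
    (1,4)@(3, 9): e=[12,22,-6] → .
    (0,5)@(1, 11): e=[4,26,-2] → .
  covered (4 px):
    . . . .
    . . . X
    . . X .
    . X . .
    X . . .
    . . . .
    . . . .
    . . . .
    . . . .

Result: [80,4,12]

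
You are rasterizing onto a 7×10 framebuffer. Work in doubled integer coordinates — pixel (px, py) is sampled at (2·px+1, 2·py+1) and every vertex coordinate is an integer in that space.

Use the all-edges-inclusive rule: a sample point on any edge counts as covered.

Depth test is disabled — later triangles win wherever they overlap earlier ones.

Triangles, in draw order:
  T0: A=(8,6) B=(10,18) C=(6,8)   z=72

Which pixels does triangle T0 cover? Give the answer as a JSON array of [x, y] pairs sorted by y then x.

T0:
  2·area = 28
  edge (8, 6)→(10, 18): d=(2,12) inclusive
  edge (10, 18)→(6, 8): d=(-4,-10) inclusive
  edge (6, 8)→(8, 6): d=(2,-2) inclusive
    (6,0)@(13, 1): e=[-70,98,0] → ·  [on edge]
    (5,1)@(11, 3): e=[-42,70,0] → ·  [on edge]
    (4,2)@(9, 5): e=[-14,42,0] → ·  [on edge]
    (3,3)@(7, 7): e=[14,14,0] → #  [on edge]
    (4,3)@(9, 7): e=[-10,34,4] → ·
    (2,4)@(5, 9): e=[42,-14,0] → ·  [on edge]
    (3,4)@(7, 9): e=[18,6,4] → #
    (4,4)@(9, 9): e=[-6,26,8] → ·
    (1,5)@(3, 11): e=[70,-42,0] → ·  [on edge]
    (3,5)@(7, 11): e=[22,-2,8] → ·
    (0,6)@(1, 13): e=[98,-70,0] → ·  [on edge]
    (4,6)@(9, 13): e=[2,10,16] → #
  covered (4 px):
    · · · · · · ·
    · · · · · · ·
    · · · · · · ·
    · · · # · · ·
    · · · # · · ·
    · · · · · · ·
    · · · · # · ·
    · · · · # · ·
    · · · · · · ·
    · · · · · · ·

Answer: [[3,3],[3,4],[4,6],[4,7]]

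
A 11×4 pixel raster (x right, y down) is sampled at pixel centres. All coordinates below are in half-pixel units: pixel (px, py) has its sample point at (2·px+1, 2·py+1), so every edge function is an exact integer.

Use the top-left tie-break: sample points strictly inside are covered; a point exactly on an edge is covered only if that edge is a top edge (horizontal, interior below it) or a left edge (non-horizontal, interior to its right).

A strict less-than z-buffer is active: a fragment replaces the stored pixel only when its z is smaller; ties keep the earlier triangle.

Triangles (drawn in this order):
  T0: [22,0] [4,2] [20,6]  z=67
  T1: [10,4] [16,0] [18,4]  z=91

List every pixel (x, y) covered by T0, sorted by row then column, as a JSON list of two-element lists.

T0:
  2·area = 104  (B↔C swapped to make it positive)
  edge (22, 0)→(20, 6): d=(-2,6) right/bottom  bias=-1
  edge (20, 6)→(4, 2): d=(-16,-4) top-left  bias=+0
  edge (4, 2)→(22, 0): d=(18,-2) top-left  bias=+0
    (6,0)@(13, 1): e=[52,52,0] → █  [on edge]
    (7,0)@(15, 1): e=[40,60,4] → █
    (8,0)@(17, 1): e=[28,68,8] → █
    (9,0)@(19, 1): e=[16,76,12] → █
    (10,0)@(21, 1): e=[4,84,16] → █
    (4,1)@(9, 3): e=[72,4,28] → █
    (5,1)@(11, 3): e=[60,12,32] → █
    (10,1)@(21, 3): e=[0,52,52] → ·  [on edge]
    (4,2)@(9, 5): e=[68,-28,64] → ·
    (5,2)@(11, 5): e=[56,-20,68] → ·
    (6,2)@(13, 5): e=[44,-12,72] → ·
    (7,2)@(15, 5): e=[32,-4,76] → ·
  covered (13 px):
    · · · · · · █ █ █ █ █
    · · · · █ █ █ █ █ █ ·
    · · · · · · · · █ █ ·
    · · · · · · · · · · ·
T1:
  2·area = 32
  edge (10, 4)→(16, 0): d=(6,-4) top-left  bias=+0
  edge (16, 0)→(18, 4): d=(2,4) right/bottom  bias=-1
  edge (18, 4)→(10, 4): d=(-8,0) right/bottom  bias=-1
    (7,0)@(15, 1): e=[2,6,24] → █
    (8,0)@(17, 1): e=[10,-2,24] → ·
    (6,1)@(13, 3): e=[6,18,8] → █
    (8,1)@(17, 3): e=[22,2,8] → █
    (9,1)@(19, 3): e=[30,-6,8] → ·
    (6,2)@(13, 5): e=[18,22,-8] → ·
    (7,2)@(15, 5): e=[26,14,-8] → ·
    (8,2)@(17, 5): e=[34,6,-8] → ·
  covered (4 px):
    · · · · · · · █ · · ·
    · · · · · · █ █ █ · ·
    · · · · · · · · · · ·
    · · · · · · · · · · ·

Answer: [[6,0],[7,0],[8,0],[9,0],[10,0],[4,1],[5,1],[6,1],[7,1],[8,1],[9,1],[8,2],[9,2]]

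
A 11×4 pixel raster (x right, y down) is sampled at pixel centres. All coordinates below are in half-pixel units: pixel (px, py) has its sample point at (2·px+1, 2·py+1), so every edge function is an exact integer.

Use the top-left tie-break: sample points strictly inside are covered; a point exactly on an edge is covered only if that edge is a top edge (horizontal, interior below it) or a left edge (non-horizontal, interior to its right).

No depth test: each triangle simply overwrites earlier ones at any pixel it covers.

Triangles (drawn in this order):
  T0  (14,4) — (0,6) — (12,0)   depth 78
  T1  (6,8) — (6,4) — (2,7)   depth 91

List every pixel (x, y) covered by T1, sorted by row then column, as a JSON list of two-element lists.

T0:
  2·area = 60
  edge (14, 4)→(0, 6): d=(-14,2) right/bottom  bias=-1
  edge (0, 6)→(12, 0): d=(12,-6) top-left  bias=+0
  edge (12, 0)→(14, 4): d=(2,4) right/bottom  bias=-1
    (5,0)@(11, 1): e=[48,6,6] → █
    (6,0)@(13, 1): e=[44,18,-2] → ·
    (3,1)@(7, 3): e=[28,6,26] → █
    (4,1)@(9, 3): e=[24,18,18] → █
    (6,1)@(13, 3): e=[16,42,2] → █
    (7,1)@(15, 3): e=[12,54,-6] → ·
    (10,1)@(21, 3): e=[0,90,-30] → ·  [on edge]
    (1,2)@(3, 5): e=[8,6,46] → █
    (2,2)@(5, 5): e=[4,18,38] → █
    (3,2)@(7, 5): e=[0,30,30] → ·  [on edge]
    (4,2)@(9, 5): e=[-4,42,22] → ·
    (5,2)@(11, 5): e=[-8,54,14] → ·
  covered (7 px):
    · · · · · █ · · · · ·
    · · · █ █ █ █ · · · ·
    · █ █ · · · · · · · ·
    · · · · · · · · · · ·
T1:
  2·area = 16  (B↔C swapped to make it positive)
  edge (6, 8)→(2, 7): d=(-4,-1) top-left  bias=+0
  edge (2, 7)→(6, 4): d=(4,-3) top-left  bias=+0
  edge (6, 4)→(6, 8): d=(0,4) right/bottom  bias=-1
    (2,2)@(5, 5): e=[11,1,4] → █
    (3,2)@(7, 5): e=[13,7,-4] → ·
    (1,3)@(3, 7): e=[1,3,12] → █
    (3,3)@(7, 7): e=[5,15,-4] → ·
  covered (3 px):
    · · · · · · · · · · ·
    · · · · · · · · · · ·
    · · █ · · · · · · · ·
    · █ █ · · · · · · · ·

Result: [[2,2],[1,3],[2,3]]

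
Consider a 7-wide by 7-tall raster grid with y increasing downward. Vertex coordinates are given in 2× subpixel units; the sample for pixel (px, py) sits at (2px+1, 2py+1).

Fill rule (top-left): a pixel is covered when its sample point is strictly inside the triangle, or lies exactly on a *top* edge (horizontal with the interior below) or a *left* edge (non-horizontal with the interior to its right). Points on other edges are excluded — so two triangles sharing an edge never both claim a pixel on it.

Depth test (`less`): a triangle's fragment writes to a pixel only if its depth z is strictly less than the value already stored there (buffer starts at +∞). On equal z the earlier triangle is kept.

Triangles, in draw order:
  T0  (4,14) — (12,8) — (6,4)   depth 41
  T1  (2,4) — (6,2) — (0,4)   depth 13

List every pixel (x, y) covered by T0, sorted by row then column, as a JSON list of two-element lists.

T0:
  2·area = 68  (B↔C swapped to make it positive)
  edge (4, 14)→(6, 4): d=(2,-10) top-left  bias=+0
  edge (6, 4)→(12, 8): d=(6,4) right/bottom  bias=-1
  edge (12, 8)→(4, 14): d=(-8,6) right/bottom  bias=-1
    (3,2)@(7, 5): e=[12,2,54] → X
    (4,2)@(9, 5): e=[32,-6,42] → .
    (3,3)@(7, 7): e=[16,14,38] → X
    (4,3)@(9, 7): e=[36,6,26] → X
    (5,3)@(11, 7): e=[56,-2,14] → .
    (2,4)@(5, 9): e=[0,34,34] → X  [on edge]
    (5,4)@(11, 9): e=[60,10,-2] → .
    (2,5)@(5, 11): e=[4,46,18] → X
    (4,5)@(9, 11): e=[44,30,-6] → .
    (2,6)@(5, 13): e=[8,58,2] → X
    (3,6)@(7, 13): e=[28,50,-10] → .
  covered (9 px):
    . . . . . . .
    . . . . . . .
    . . . X . . .
    . . . X X . .
    . . X X X . .
    . . X X . . .
    . . X . . . .
T1:
  2·area = 4  (B↔C swapped to make it positive)
  edge (2, 4)→(0, 4): d=(-2,0) right/bottom  bias=-1
  edge (0, 4)→(6, 2): d=(6,-2) top-left  bias=+0
  edge (6, 2)→(2, 4): d=(-4,2) right/bottom  bias=-1
    (4,0)@(9, 1): e=[6,0,-2] → .  [on edge]
    (1,1)@(3, 3): e=[2,0,2] → X  [on edge]
    (2,1)@(5, 3): e=[2,4,-2] → .
    (1,2)@(3, 5): e=[-2,12,-6] → .
  covered (1 px):
    . . . . . . .
    . X . . . . .
    . . . . . . .
    . . . . . . .
    . . . . . . .
    . . . . . . .
    . . . . . . .

Answer: [[3,2],[3,3],[4,3],[2,4],[3,4],[4,4],[2,5],[3,5],[2,6]]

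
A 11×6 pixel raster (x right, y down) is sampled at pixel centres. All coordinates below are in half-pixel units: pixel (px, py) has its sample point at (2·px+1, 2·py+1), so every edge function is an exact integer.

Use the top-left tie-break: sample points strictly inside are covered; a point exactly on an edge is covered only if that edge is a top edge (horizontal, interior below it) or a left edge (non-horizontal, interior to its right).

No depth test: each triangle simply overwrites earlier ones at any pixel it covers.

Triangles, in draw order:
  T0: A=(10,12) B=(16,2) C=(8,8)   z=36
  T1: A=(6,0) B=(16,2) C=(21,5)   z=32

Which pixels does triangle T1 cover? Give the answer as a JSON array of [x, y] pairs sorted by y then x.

T0:
  2·area = 44  (B↔C swapped to make it positive)
  edge (10, 12)→(8, 8): d=(-2,-4) top-left  bias=+0
  edge (8, 8)→(16, 2): d=(8,-6) top-left  bias=+0
  edge (16, 2)→(10, 12): d=(-6,10) right/bottom  bias=-1
    (7,1)@(15, 3): e=[38,2,4] → X
    (8,1)@(17, 3): e=[46,14,-16] → .
    (6,2)@(13, 5): e=[26,6,12] → X
    (7,2)@(15, 5): e=[34,18,-8] → .
    (5,3)@(11, 7): e=[14,10,20] → X
    (6,3)@(13, 7): e=[22,22,0] → .  [on edge]
    (4,4)@(9, 9): e=[2,14,28] → X
    (6,4)@(13, 9): e=[18,38,-12] → .
    (4,5)@(9, 11): e=[-2,30,16] → .
    (5,5)@(11, 11): e=[6,42,-4] → .
  covered (5 px):
    . . . . . . . . . . .
    . . . . . . . X . . .
    . . . . . . X . . . .
    . . . . . X . . . . .
    . . . . X X . . . . .
    . . . . . . . . . . .
T1:
  2·area = 20
  edge (6, 0)→(16, 2): d=(10,2) right/bottom  bias=-1
  edge (16, 2)→(21, 5): d=(5,3) right/bottom  bias=-1
  edge (21, 5)→(6, 0): d=(-15,-5) top-left  bias=+0
    (4,0)@(9, 1): e=[4,16,0] → X  [on edge]
    (5,0)@(11, 1): e=[0,10,10] → .  [on edge]
    (4,1)@(9, 3): e=[24,26,-30] → .
    (7,1)@(15, 3): e=[12,8,0] → X  [on edge]
    (8,1)@(17, 3): e=[8,2,10] → X
    (9,1)@(19, 3): e=[4,-4,20] → .
    (10,1)@(21, 3): e=[0,-10,30] → .  [on edge]
    (7,2)@(15, 5): e=[32,18,-30] → .
    (8,2)@(17, 5): e=[28,12,-20] → .
    (10,2)@(21, 5): e=[20,0,0] → .  [on edge]
  covered (3 px):
    . . . . X . . . . . .
    . . . . . . . X X . .
    . . . . . . . . . . .
    . . . . . . . . . . .
    . . . . . . . . . . .
    . . . . . . . . . . .

Result: [[4,0],[7,1],[8,1]]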